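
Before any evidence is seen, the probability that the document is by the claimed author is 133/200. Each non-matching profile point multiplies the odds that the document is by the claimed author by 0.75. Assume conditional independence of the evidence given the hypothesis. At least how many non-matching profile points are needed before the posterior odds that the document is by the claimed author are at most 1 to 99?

Prior odds: 0.665 ÷ 0.335 = 133/67.
Likelihood ratio per non-matching profile point = 0.75.
Target odds = 1/99.
Need (133/67) × 0.75ⁿ ≤ 1/99, i.e. 0.75ⁿ ≤ 67/13167.
0.75¹⁸ ≈0.00563771 is still above 67/13167 but 0.75¹⁹ ≈0.00422828 is at or below it, so n = 19.

19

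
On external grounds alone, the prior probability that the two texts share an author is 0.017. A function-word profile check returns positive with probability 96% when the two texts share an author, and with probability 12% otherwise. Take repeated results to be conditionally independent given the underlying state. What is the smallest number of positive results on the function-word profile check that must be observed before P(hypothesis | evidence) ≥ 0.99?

5

Prior odds = 0.017/0.983 = 17/983.
Likelihood ratio of a positive result = 0.96/0.12 = 8.
Target posterior odds = 0.99/0.01 = 99.
Need (17/983) × 8ⁿ ≥ 99, i.e. 8ⁿ ≥ 97317/17.
8⁴ = 4096 falls short of 97317/17 but 8⁵ = 32768 reaches it, so n = 5.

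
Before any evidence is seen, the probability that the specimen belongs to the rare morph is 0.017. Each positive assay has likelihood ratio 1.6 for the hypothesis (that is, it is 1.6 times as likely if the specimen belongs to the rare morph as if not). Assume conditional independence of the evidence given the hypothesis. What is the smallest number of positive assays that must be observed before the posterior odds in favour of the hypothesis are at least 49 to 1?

Prior odds: 0.017 ÷ 0.983 = 17/983.
Likelihood ratio per positive assay = 1.6.
Target odds = 49.
Need (17/983) × 1.6ⁿ ≥ 49, i.e. 1.6ⁿ ≥ 48167/17.
1.6¹⁶ ≈1844.67 falls short of 48167/17 but 1.6¹⁷ ≈2951.48 reaches it, so n = 17.

17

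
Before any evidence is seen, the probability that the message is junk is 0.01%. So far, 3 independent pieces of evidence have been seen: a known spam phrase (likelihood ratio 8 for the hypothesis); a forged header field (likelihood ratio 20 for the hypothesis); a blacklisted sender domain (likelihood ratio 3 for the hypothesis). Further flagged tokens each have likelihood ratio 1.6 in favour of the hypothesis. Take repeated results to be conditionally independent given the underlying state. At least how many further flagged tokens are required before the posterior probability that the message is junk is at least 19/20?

13

Prior odds = 0.0001/0.9999 = 1/9999.
Combined Bayes factor of the evidence already in hand = 8 × 20 × 3 = 480.
Odds after that evidence = (1/9999) × 480 = 160/3333.
Target odds = 0.95/0.05 = 19.
Need 1.6ⁿ ≥ 19 ÷ (160/3333) = 395.79375.
1.6¹² ≈281.475 falls short of 395.79375 but 1.6¹³ ≈450.36 reaches it, so n = 13.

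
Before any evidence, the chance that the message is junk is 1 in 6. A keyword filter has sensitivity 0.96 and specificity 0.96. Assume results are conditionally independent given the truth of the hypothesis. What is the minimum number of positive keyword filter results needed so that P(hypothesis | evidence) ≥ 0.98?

Prior odds = (1/6)/(5/6) = 0.2.
False-positive rate = 1 − 0.96 = 0.04; likelihood ratio of a positive = 0.96/0.04 = 24.
Target posterior odds = 0.98/0.02 = 49.
Need 0.2 × 24ⁿ ≥ 49, i.e. 24ⁿ ≥ 245.
24¹ = 24 falls short of 245 but 24² = 576 reaches it, so n = 2.

2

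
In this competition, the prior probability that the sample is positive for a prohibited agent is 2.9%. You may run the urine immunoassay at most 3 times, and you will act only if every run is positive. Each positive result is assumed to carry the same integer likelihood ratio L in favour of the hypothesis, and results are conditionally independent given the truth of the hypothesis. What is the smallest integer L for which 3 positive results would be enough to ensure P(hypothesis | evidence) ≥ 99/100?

Prior odds = 0.029/0.971 = 29/971.
Target odds = 0.99/0.01 = 99.
Need L³ ≥ 99 ÷ (29/971) = 96129/29.
14³ = 2744 < 96129/29 ≤ 3375 = 15³, so L = 15.

15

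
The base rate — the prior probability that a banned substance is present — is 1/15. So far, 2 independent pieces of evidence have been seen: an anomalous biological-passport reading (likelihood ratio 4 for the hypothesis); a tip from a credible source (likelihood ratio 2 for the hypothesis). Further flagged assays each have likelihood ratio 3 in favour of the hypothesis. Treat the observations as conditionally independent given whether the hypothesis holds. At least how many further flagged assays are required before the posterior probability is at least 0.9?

3

Prior odds = (1/15)/(14/15) = 1/14.
Combined Bayes factor of the evidence already in hand = 4 × 2 = 8.
Odds after that evidence = (1/14) × 8 = 4/7.
Target odds = 0.9/0.1 = 9.
Need 3ⁿ ≥ 9 ÷ (4/7) = 15.75.
3² = 9 falls short of 15.75 but 3³ = 27 reaches it, so n = 3.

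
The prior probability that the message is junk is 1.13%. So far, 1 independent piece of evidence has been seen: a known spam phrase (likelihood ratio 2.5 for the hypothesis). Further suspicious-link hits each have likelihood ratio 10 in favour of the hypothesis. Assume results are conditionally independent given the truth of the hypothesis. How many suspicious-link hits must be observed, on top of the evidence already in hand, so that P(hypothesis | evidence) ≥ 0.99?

4

Prior odds = 0.0113/0.9887 = 113/9887.
Bayes factor of the evidence already in hand = 2.5.
Odds after that evidence = (113/9887) × 2.5 = 565/19774.
Target odds = 0.99/0.01 = 99.
Need 10ⁿ ≥ 99 ÷ (565/19774) = 1957626/565.
10³ = 1000 falls short of 1957626/565 but 10⁴ = 10000 reaches it, so n = 4.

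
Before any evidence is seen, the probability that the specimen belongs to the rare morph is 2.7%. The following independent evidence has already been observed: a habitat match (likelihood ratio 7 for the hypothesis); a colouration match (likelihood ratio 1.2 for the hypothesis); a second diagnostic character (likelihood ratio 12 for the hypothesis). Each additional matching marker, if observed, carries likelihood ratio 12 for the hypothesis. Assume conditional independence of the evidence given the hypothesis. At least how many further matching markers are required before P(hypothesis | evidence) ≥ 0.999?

3

Prior odds = 0.027/0.973 = 27/973.
Combined Bayes factor of the evidence already in hand = 7 × 1.2 × 12 = 100.8.
Odds after that evidence = (27/973) × 100.8 = 1944/695.
Target odds = 0.999/0.001 = 999.
Need 12ⁿ ≥ 999 ÷ (1944/695) = 25715/72.
12² = 144 falls short of 25715/72 but 12³ = 1728 reaches it, so n = 3.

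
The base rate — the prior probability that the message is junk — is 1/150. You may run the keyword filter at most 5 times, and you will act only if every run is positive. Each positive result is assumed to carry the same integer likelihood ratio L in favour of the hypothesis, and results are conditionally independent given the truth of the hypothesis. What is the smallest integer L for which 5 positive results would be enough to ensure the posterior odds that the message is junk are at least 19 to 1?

Prior odds = (1/150)/(149/150) = 1/149.
Target odds = 19.
Need L⁵ ≥ 19 ÷ (1/149) = 2831.
4⁵ = 1024 < 2831 ≤ 3125 = 5⁵, so L = 5.

5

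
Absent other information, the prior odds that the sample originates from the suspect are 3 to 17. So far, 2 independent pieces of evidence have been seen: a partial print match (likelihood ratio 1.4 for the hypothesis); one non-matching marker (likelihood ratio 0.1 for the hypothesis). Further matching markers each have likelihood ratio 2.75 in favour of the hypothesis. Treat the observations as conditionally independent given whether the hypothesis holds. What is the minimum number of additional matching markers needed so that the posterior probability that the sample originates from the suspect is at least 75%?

Prior odds = 3/17.
Combined Bayes factor of the evidence already in hand = 1.4 × 0.1 = 0.14.
Odds after that evidence = (3/17) × 0.14 = 21/850.
Target odds = 0.75/0.25 = 3.
Need 2.75ⁿ ≥ 3 ÷ (21/850) = 850/7.
2.75⁴ = 57.19140625 falls short of 850/7 but 2.75⁵ = 161051/1024 reaches it, so n = 5.

5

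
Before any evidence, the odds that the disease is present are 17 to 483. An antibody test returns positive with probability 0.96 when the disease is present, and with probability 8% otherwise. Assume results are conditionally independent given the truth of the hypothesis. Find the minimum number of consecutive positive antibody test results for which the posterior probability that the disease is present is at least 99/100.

Prior odds = 17/483.
Likelihood ratio of a positive result = 0.96/0.08 = 12.
Target odds: 0.99 ÷ 0.01 = 99.
Need (17/483) × 12ⁿ ≥ 99, i.e. 12ⁿ ≥ 47817/17.
12³ = 1728 falls short of 47817/17 but 12⁴ = 20736 reaches it, so n = 4.

4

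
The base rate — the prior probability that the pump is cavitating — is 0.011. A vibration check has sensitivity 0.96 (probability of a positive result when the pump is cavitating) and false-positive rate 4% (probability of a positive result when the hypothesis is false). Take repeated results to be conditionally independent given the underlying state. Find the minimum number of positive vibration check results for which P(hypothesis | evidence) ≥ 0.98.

Prior odds: 0.011 ÷ 0.989 = 11/989.
Likelihood ratio of a positive result = 0.96/0.04 = 24.
Target odds: 0.98 ÷ 0.02 = 49.
Require 24ⁿ ≥ 49 ÷ (11/989) = 48461/11.
24² = 576 falls short of 48461/11 but 24³ = 13824 reaches it, so n = 3.

3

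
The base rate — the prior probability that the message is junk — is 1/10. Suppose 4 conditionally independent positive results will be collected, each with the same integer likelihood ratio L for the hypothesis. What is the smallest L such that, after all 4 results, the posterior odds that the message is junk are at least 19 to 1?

Prior odds = 0.1/0.9 = 1/9.
Target odds = 19.
Need L⁴ ≥ 19 ÷ (1/9) = 171.
3⁴ = 81 < 171 ≤ 256 = 4⁴, so L = 4.

4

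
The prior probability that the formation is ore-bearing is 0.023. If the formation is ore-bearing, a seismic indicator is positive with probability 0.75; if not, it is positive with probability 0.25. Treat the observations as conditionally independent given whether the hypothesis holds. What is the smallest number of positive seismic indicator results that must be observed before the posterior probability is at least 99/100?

Prior odds: 0.023 ÷ 0.977 = 23/977.
Likelihood ratio of a positive = 0.75/0.25 = 3.
Target posterior odds = 0.99/0.01 = 99.
Require 3ⁿ ≥ 99 ÷ (23/977) = 96723/23.
3⁷ = 2187 falls short of 96723/23 but 3⁸ = 6561 reaches it, so n = 8.

8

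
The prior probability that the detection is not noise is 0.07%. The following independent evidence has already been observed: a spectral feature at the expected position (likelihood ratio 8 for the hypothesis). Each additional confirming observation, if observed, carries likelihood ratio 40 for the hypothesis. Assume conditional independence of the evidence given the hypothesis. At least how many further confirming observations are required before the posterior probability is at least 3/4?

Prior odds = 0.0007/0.9993 = 7/9993.
Bayes factor of the evidence already in hand = 8.
Odds after that evidence = (7/9993) × 8 = 56/9993.
Target odds = 0.75/0.25 = 3.
Need 40ⁿ ≥ 3 ÷ (56/9993) = 29979/56.
40¹ = 40 falls short of 29979/56 but 40² = 1600 reaches it, so n = 2.

2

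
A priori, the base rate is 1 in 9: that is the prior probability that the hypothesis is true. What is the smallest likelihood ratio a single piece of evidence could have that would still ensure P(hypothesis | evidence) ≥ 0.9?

Prior odds = (1/9)/(8/9) = 0.125.
Target odds = 0.9/0.1 = 9.
Required Bayes factor = 9 ÷ 0.125 = 72.

72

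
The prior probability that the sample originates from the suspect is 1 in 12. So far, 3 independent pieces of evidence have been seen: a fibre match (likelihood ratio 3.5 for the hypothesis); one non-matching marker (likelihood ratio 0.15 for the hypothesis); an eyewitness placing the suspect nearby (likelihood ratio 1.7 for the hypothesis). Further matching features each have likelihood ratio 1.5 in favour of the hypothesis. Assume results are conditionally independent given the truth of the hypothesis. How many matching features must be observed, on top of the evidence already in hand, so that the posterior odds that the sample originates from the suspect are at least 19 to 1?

14

Prior odds = (1/12)/(11/12) = 1/11.
Combined Bayes factor of the evidence already in hand = 3.5 × 0.15 × 1.7 = 0.8925.
Odds after that evidence = (1/11) × 0.8925 = 357/4400.
Target odds = 19.
Need 1.5ⁿ ≥ 19 ÷ (357/4400) = 83600/357.
1.5¹³ = 1594323/8192 falls short of 83600/357 but 1.5¹⁴ = 4782969/16384 reaches it, so n = 14.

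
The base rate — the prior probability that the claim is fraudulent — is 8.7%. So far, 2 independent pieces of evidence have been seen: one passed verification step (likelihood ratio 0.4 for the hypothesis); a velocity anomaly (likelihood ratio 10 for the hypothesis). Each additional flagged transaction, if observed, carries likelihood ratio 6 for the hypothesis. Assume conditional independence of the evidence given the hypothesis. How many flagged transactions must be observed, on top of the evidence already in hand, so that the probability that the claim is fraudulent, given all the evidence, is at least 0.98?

Prior odds = 0.087/0.913 = 87/913.
Combined Bayes factor of the evidence already in hand = 0.4 × 10 = 4.
Odds after that evidence = (87/913) × 4 = 348/913.
Target odds = 0.98/0.02 = 49.
Need 6ⁿ ≥ 49 ÷ (348/913) = 44737/348.
6² = 36 falls short of 44737/348 but 6³ = 216 reaches it, so n = 3.

3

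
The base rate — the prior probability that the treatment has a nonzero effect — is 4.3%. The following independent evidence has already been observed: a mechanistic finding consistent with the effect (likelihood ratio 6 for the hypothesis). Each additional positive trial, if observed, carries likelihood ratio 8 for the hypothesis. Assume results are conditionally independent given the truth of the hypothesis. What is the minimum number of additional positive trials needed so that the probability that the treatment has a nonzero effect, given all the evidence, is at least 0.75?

2

Prior odds = 0.043/0.957 = 43/957.
Bayes factor of the evidence already in hand = 6.
Odds after that evidence = (43/957) × 6 = 86/319.
Target odds = 0.75/0.25 = 3.
Need 8ⁿ ≥ 3 ÷ (86/319) = 957/86.
8¹ = 8 falls short of 957/86 but 8² = 64 reaches it, so n = 2.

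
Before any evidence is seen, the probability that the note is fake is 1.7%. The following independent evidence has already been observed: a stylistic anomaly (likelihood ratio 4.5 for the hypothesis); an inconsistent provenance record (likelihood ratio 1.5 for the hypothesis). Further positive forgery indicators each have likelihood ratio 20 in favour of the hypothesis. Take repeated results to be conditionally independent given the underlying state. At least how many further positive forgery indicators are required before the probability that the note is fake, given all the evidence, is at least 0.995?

Prior odds = 0.017/0.983 = 17/983.
Combined Bayes factor of the evidence already in hand = 4.5 × 1.5 = 6.75.
Odds after that evidence = (17/983) × 6.75 = 459/3932.
Target odds = 0.995/0.005 = 199.
Need 20ⁿ ≥ 199 ÷ (459/3932) = 782468/459.
20² = 400 falls short of 782468/459 but 20³ = 8000 reaches it, so n = 3.

3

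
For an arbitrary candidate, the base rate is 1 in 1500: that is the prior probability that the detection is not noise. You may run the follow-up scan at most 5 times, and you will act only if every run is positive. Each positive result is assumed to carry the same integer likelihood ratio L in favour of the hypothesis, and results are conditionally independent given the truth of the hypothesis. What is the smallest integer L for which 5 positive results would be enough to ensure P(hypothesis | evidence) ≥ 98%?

Prior odds = (1/1500)/(1499/1500) = 1/1499.
Target odds = 0.98/0.02 = 49.
Need L⁵ ≥ 49 ÷ (1/1499) = 73451.
9⁵ = 59049 < 73451 ≤ 100000 = 10⁵, so L = 10.

10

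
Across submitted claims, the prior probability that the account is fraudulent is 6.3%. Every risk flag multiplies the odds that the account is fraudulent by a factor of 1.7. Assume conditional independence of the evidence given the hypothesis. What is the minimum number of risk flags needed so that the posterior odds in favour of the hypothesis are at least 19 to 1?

Prior odds: 0.063 ÷ 0.937 = 63/937.
Likelihood ratio per risk flag = 1.7.
Target odds = 19.
Need (63/937) × 1.7ⁿ ≥ 19, i.e. 1.7ⁿ ≥ 17803/63.
1.7¹⁰ ≈201.599 falls short of 17803/63 but 1.7¹¹ ≈342.719 reaches it, so n = 11.

11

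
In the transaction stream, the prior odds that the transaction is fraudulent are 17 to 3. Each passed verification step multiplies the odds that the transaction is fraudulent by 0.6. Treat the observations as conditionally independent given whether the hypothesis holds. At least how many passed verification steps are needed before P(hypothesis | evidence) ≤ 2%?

12

Prior odds = 17/3.
Likelihood ratio per passed verification step = 0.6.
Target odds: 0.02 ÷ 0.98 = 1/49.
Need (17/3) × 0.6ⁿ ≤ 1/49, i.e. 0.6ⁿ ≤ 3/833.
0.6¹¹ = 177147/48828125 is still above 3/833 but 0.6¹² = 531441/244140625 is at or below it, so n = 12.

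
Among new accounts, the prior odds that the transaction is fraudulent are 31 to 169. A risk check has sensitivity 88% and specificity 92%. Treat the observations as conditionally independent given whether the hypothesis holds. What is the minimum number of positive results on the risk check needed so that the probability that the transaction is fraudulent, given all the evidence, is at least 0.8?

2

Prior odds = 31/169.
False-positive rate = 1 − 0.92 = 0.08; likelihood ratio of a positive = 0.88/0.08 = 11.
Target odds: 0.8 ÷ 0.2 = 4.
Require 11ⁿ ≥ 4 ÷ (31/169) = 676/31.
11¹ = 11 falls short of 676/31 but 11² = 121 reaches it, so n = 2.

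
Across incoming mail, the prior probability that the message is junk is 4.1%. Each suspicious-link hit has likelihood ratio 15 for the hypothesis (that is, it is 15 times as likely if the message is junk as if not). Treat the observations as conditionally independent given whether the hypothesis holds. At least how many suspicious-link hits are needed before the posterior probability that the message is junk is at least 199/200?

Prior odds: 0.041 ÷ 0.959 = 41/959.
Likelihood ratio per suspicious-link hit = 15.
Target odds: 0.995 ÷ 0.005 = 199.
Need (41/959) × 15ⁿ ≥ 199, i.e. 15ⁿ ≥ 190841/41.
15³ = 3375 falls short of 190841/41 but 15⁴ = 50625 reaches it, so n = 4.

4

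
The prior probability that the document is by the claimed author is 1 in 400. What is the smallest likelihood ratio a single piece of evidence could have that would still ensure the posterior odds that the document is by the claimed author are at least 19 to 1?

7581

Prior odds = 0.0025/0.9975 = 1/399.
Target odds = 19.
Required Bayes factor = 19 ÷ (1/399) = 7581.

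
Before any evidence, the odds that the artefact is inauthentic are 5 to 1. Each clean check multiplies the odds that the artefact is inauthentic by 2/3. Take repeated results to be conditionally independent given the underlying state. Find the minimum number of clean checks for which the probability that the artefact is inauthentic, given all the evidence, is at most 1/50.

Prior odds = 5.
Likelihood ratio per clean check = 2/3.
Target odds: 0.02 ÷ 0.98 = 1/49.
Require (2/3)ⁿ ≤ 1/49 ÷ 5 = 1/245.
(2/3)¹³ = 8192/1594323 is still above 1/245 but (2/3)¹⁴ = 16384/4782969 is at or below it, so n = 14.

14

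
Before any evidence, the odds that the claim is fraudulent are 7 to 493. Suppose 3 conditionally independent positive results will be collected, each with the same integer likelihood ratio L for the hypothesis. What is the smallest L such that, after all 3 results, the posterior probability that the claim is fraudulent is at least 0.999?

Prior odds = 7/493.
Target odds = 0.999/0.001 = 999.
Need L³ ≥ 999 ÷ (7/493) = 492507/7.
41³ = 68921 < 492507/7 ≤ 74088 = 42³, so L = 42.

42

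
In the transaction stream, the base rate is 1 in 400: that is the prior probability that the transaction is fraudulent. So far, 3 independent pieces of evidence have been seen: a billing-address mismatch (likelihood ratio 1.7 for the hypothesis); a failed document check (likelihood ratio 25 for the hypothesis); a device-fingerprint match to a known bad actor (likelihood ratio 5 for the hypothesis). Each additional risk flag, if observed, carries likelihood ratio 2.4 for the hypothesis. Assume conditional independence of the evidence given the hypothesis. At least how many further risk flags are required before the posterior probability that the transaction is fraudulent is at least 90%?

4

Prior odds = 0.0025/0.9975 = 1/399.
Combined Bayes factor of the evidence already in hand = 1.7 × 25 × 5 = 212.5.
Odds after that evidence = (1/399) × 212.5 = 425/798.
Target odds = 0.9/0.1 = 9.
Need 2.4ⁿ ≥ 9 ÷ (425/798) = 7182/425.
2.4³ = 13.824 falls short of 7182/425 but 2.4⁴ = 33.1776 reaches it, so n = 4.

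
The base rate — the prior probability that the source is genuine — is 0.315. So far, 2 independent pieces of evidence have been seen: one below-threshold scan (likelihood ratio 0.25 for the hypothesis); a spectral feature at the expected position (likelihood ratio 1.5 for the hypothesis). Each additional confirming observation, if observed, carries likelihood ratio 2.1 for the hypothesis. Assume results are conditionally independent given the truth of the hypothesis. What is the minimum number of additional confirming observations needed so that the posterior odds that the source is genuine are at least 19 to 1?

Prior odds = 0.315/0.685 = 63/137.
Combined Bayes factor of the evidence already in hand = 0.25 × 1.5 = 0.375.
Odds after that evidence = (63/137) × 0.375 = 189/1096.
Target odds = 19.
Need 2.1ⁿ ≥ 19 ÷ (189/1096) = 20824/189.
2.1⁶ = 85766121/1000000 falls short of 20824/189 but 2.1⁷ ≈180.109 reaches it, so n = 7.

7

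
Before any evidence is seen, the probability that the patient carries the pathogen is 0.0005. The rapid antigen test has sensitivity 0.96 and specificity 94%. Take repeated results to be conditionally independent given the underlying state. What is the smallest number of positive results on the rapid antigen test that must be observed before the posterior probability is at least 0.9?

Prior odds: 0.0005 ÷ 0.9995 = 1/1999.
False-positive rate = 1 − 0.94 = 0.06; likelihood ratio of a positive = 0.96/0.06 = 16.
Target posterior odds = 0.9/0.1 = 9.
Need (1/1999) × 16ⁿ ≥ 9, i.e. 16ⁿ ≥ 17991.
16³ = 4096 falls short of 17991 but 16⁴ = 65536 reaches it, so n = 4.

4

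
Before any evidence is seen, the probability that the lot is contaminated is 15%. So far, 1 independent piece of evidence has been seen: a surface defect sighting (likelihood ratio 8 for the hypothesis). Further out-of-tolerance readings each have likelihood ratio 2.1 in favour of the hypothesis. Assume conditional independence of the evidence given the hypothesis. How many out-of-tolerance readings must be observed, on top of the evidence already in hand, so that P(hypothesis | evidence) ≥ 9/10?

Prior odds = 0.15/0.85 = 3/17.
Bayes factor of the evidence already in hand = 8.
Odds after that evidence = (3/17) × 8 = 24/17.
Target odds = 0.9/0.1 = 9.
Need 2.1ⁿ ≥ 9 ÷ (24/17) = 6.375.
2.1² = 4.41 falls short of 6.375 but 2.1³ = 9.261 reaches it, so n = 3.

3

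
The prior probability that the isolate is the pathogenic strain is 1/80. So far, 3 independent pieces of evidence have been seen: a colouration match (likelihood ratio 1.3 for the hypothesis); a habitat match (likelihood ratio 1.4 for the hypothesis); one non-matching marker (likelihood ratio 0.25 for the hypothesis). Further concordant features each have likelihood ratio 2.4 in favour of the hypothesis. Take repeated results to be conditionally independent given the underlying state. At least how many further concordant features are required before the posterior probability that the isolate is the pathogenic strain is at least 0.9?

Prior odds = 0.0125/0.9875 = 1/79.
Combined Bayes factor of the evidence already in hand = 1.3 × 1.4 × 0.25 = 0.455.
Odds after that evidence = (1/79) × 0.455 = 91/15800.
Target odds = 0.9/0.1 = 9.
Need 2.4ⁿ ≥ 9 ÷ (91/15800) = 142200/91.
2.4⁸ = 429981696/390625 falls short of 142200/91 but 2.4⁹ ≈2641.81 reaches it, so n = 9.

9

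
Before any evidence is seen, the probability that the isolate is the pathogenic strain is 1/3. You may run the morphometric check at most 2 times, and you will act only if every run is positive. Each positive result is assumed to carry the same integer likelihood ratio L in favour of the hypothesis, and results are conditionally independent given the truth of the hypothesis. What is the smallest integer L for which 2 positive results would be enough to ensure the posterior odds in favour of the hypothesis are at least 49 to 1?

Prior odds = (1/3)/(2/3) = 0.5.
Target odds = 49.
Need L² ≥ 49 ÷ 0.5 = 98.
9² = 81 < 98 ≤ 100 = 10², so L = 10.

10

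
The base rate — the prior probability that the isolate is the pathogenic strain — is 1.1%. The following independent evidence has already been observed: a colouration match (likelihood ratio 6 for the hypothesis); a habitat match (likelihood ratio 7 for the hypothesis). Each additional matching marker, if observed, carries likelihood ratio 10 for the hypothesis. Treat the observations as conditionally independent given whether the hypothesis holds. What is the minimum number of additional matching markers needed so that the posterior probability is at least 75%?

Prior odds = 0.011/0.989 = 11/989.
Combined Bayes factor of the evidence already in hand = 6 × 7 = 42.
Odds after that evidence = (11/989) × 42 = 462/989.
Target odds = 0.75/0.25 = 3.
Need 10ⁿ ≥ 3 ÷ (462/989) = 989/154.
10¹ = 10, which meets the required 989/154; so n = 1.

1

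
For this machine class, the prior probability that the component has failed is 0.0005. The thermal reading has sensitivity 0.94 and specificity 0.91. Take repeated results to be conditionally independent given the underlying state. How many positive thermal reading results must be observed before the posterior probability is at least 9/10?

5

Prior odds: 0.0005 ÷ 0.9995 = 1/1999.
False-positive rate = 1 − 0.91 = 0.09; likelihood ratio of a positive = 0.94/0.09 = 94/9.
Target odds: 0.9 ÷ 0.1 = 9.
Need (1/1999) × (94/9)ⁿ ≥ 9, i.e. (94/9)ⁿ ≥ 17991.
(94/9)⁴ = 78074896/6561 falls short of 17991 but (94/9)⁵ ≈124287 reaches it, so n = 5.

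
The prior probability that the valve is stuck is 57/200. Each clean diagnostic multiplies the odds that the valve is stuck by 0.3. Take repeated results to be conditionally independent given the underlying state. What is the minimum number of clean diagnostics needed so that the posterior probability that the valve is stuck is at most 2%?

Prior odds: 0.285 ÷ 0.715 = 57/143.
Likelihood ratio per clean diagnostic = 0.3.
Target posterior odds = 0.02/0.98 = 1/49.
Require 0.3ⁿ ≤ 1/49 ÷ (57/143) = 143/2793.
0.3² = 0.09 is still above 143/2793 but 0.3³ = 0.027 is at or below it, so n = 3.

3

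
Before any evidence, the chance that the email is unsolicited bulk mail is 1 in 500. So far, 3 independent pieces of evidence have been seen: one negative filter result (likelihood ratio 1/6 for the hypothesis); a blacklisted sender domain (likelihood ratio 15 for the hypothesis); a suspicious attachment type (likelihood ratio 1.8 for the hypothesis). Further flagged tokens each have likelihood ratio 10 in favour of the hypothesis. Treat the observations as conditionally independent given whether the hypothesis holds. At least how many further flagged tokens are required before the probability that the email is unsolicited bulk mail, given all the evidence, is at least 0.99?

Prior odds = 0.002/0.998 = 1/499.
Combined Bayes factor of the evidence already in hand = (1/6) × 15 × 1.8 = 4.5.
Odds after that evidence = (1/499) × 4.5 = 9/998.
Target odds = 0.99/0.01 = 99.
Need 10ⁿ ≥ 99 ÷ (9/998) = 10978.
10⁴ = 10000 falls short of 10978 but 10⁵ = 100000 reaches it, so n = 5.

5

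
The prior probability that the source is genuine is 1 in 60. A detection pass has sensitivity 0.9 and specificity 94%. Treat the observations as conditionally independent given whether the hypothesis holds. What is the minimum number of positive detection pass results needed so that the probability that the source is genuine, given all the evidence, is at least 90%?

3

Prior odds = (1/60)/(59/60) = 1/59.
False-positive rate = 1 − 0.94 = 0.06; likelihood ratio of a positive = 0.9/0.06 = 15.
Target posterior odds = 0.9/0.1 = 9.
Require 15ⁿ ≥ 9 ÷ (1/59) = 531.
15² = 225 falls short of 531 but 15³ = 3375 reaches it, so n = 3.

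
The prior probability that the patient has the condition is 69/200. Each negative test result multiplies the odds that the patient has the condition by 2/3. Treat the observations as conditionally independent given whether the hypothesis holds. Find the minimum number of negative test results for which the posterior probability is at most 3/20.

3

Prior odds = 0.345/0.655 = 69/131.
Likelihood ratio per negative test result = 2/3.
Target odds: 0.15 ÷ 0.85 = 3/17.
Require (2/3)ⁿ ≤ 3/17 ÷ (69/131) = 131/391.
(2/3)² = 4/9 is still above 131/391 but (2/3)³ = 8/27 is at or below it, so n = 3.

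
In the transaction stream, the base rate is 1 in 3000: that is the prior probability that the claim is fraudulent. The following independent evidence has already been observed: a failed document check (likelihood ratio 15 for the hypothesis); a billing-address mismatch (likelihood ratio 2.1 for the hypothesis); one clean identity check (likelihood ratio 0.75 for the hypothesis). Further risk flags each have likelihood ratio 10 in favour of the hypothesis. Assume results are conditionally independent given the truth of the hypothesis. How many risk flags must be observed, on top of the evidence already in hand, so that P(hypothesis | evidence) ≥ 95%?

4

Prior odds = (1/3000)/(2999/3000) = 1/2999.
Combined Bayes factor of the evidence already in hand = 15 × 2.1 × 0.75 = 23.625.
Odds after that evidence = (1/2999) × 23.625 = 189/23992.
Target odds = 0.95/0.05 = 19.
Need 10ⁿ ≥ 19 ÷ (189/23992) = 455848/189.
10³ = 1000 falls short of 455848/189 but 10⁴ = 10000 reaches it, so n = 4.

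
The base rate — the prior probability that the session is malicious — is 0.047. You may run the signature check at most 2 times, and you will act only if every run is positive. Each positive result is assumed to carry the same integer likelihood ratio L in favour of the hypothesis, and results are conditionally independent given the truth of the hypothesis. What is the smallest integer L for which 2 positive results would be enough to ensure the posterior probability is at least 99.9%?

143

Prior odds = 0.047/0.953 = 47/953.
Target odds = 0.999/0.001 = 999.
Need L² ≥ 999 ÷ (47/953) = 952047/47.
142² = 20164 < 952047/47 ≤ 20449 = 143², so L = 143.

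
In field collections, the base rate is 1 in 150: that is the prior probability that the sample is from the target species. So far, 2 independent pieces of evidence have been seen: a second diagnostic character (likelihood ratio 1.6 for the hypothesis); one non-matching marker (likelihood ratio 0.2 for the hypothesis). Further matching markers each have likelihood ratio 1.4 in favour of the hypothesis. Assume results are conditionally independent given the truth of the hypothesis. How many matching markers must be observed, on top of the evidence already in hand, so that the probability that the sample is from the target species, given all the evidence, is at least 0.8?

Prior odds = (1/150)/(149/150) = 1/149.
Combined Bayes factor of the evidence already in hand = 1.6 × 0.2 = 0.32.
Odds after that evidence = (1/149) × 0.32 = 8/3725.
Target odds = 0.8/0.2 = 4.
Need 1.4ⁿ ≥ 4 ÷ (8/3725) = 1862.5.
1.4²² ≈1639.9 falls short of 1862.5 but 1.4²³ ≈2295.86 reaches it, so n = 23.

23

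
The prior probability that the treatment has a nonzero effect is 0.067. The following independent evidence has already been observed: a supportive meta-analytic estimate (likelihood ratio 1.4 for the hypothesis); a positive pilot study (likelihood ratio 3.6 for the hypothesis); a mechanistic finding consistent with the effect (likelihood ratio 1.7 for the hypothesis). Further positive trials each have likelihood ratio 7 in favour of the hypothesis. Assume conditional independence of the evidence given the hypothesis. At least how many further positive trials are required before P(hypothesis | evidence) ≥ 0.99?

Prior odds = 0.067/0.933 = 67/933.
Combined Bayes factor of the evidence already in hand = 1.4 × 3.6 × 1.7 = 8.568.
Odds after that evidence = (67/933) × 8.568 = 23919/38875.
Target odds = 0.99/0.01 = 99.
Need 7ⁿ ≥ 99 ÷ (23919/38875) = 1282875/7973.
7² = 49 falls short of 1282875/7973 but 7³ = 343 reaches it, so n = 3.

3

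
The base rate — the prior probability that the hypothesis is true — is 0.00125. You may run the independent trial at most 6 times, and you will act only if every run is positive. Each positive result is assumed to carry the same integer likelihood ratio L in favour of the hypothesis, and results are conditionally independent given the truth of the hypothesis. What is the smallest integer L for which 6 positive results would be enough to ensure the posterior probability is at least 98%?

Prior odds = 0.00125/0.99875 = 1/799.
Target odds = 0.98/0.02 = 49.
Need L⁶ ≥ 49 ÷ (1/799) = 39151.
5⁶ = 15625 < 39151 ≤ 46656 = 6⁶, so L = 6.

6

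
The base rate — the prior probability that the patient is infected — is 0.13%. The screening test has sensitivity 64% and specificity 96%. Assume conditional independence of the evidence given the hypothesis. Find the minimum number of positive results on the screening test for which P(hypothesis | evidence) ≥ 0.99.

5

Prior odds: 0.0013 ÷ 0.9987 = 13/9987.
False-positive rate = 1 − 0.96 = 0.04; likelihood ratio of a positive = 0.64/0.04 = 16.
Target posterior odds = 0.99/0.01 = 99.
Need (13/9987) × 16ⁿ ≥ 99, i.e. 16ⁿ ≥ 988713/13.
16⁴ = 65536 falls short of 988713/13 but 16⁵ = 1048576 reaches it, so n = 5.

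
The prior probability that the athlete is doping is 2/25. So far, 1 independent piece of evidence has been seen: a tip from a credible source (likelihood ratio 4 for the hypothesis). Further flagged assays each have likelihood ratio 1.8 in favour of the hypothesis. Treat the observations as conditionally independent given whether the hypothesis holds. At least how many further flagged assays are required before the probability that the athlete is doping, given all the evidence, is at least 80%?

5

Prior odds = 0.08/0.92 = 2/23.
Bayes factor of the evidence already in hand = 4.
Odds after that evidence = (2/23) × 4 = 8/23.
Target odds = 0.8/0.2 = 4.
Need 1.8ⁿ ≥ 4 ÷ (8/23) = 11.5.
1.8⁴ = 10.4976 falls short of 11.5 but 1.8⁵ = 18.89568 reaches it, so n = 5.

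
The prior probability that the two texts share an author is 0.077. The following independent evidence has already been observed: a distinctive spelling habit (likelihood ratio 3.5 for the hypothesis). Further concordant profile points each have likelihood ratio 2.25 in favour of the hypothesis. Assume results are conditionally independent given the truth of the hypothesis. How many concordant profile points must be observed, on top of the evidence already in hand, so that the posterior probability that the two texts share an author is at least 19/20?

6

Prior odds = 0.077/0.923 = 77/923.
Bayes factor of the evidence already in hand = 3.5.
Odds after that evidence = (77/923) × 3.5 = 539/1846.
Target odds = 0.95/0.05 = 19.
Need 2.25ⁿ ≥ 19 ÷ (539/1846) = 35074/539.
2.25⁵ = 59049/1024 falls short of 35074/539 but 2.25⁶ = 531441/4096 reaches it, so n = 6.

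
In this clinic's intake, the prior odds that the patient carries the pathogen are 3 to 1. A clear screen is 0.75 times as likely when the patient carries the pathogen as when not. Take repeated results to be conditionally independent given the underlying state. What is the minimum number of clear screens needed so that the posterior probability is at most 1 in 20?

15

Prior odds = 3.
Likelihood ratio per clear screen = 0.75.
Target odds: 0.05 ÷ 0.95 = 1/19.
Require 0.75ⁿ ≤ 1/19 ÷ 3 = 1/57.
0.75¹⁴ = 4782969/268435456 is still above 1/57 but 0.75¹⁵ ≈0.0133635 is at or below it, so n = 15.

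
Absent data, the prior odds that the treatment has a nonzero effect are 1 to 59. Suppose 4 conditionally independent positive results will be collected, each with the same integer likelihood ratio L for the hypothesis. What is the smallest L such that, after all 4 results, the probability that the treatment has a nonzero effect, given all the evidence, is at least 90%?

5

Prior odds = 1/59.
Target odds = 0.9/0.1 = 9.
Need L⁴ ≥ 9 ÷ (1/59) = 531.
4⁴ = 256 < 531 ≤ 625 = 5⁴, so L = 5.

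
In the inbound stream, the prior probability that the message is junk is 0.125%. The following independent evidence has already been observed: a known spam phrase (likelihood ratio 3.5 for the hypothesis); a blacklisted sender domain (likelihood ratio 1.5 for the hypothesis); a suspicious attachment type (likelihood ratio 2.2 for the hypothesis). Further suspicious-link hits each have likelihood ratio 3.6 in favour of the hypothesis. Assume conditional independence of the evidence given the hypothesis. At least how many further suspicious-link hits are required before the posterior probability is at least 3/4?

Prior odds = 0.00125/0.99875 = 1/799.
Combined Bayes factor of the evidence already in hand = 3.5 × 1.5 × 2.2 = 11.55.
Odds after that evidence = (1/799) × 11.55 = 231/15980.
Target odds = 0.75/0.25 = 3.
Need 3.6ⁿ ≥ 3 ÷ (231/15980) = 15980/77.
3.6⁴ = 167.9616 falls short of 15980/77 but 3.6⁵ = 604.66176 reaches it, so n = 5.

5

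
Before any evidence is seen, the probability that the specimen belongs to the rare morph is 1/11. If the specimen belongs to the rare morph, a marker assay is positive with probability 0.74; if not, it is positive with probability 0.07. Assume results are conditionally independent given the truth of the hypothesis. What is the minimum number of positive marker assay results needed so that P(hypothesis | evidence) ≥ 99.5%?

Prior odds: (1/11) ÷ (10/11) = 0.1.
Likelihood ratio of a positive = 0.74/0.07 = 74/7.
Target odds: 0.995 ÷ 0.005 = 199.
Need 0.1 × (74/7)ⁿ ≥ 199, i.e. (74/7)ⁿ ≥ 1990.
(74/7)³ = 405224/343 falls short of 1990 but (74/7)⁴ = 29986576/2401 reaches it, so n = 4.

4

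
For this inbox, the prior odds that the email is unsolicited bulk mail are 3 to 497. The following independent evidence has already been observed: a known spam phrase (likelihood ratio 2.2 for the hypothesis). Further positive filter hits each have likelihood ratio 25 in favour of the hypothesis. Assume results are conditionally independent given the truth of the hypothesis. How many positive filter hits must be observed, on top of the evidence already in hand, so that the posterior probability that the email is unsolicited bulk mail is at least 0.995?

3

Prior odds = 3/497.
Bayes factor of the evidence already in hand = 2.2.
Odds after that evidence = (3/497) × 2.2 = 33/2485.
Target odds = 0.995/0.005 = 199.
Need 25ⁿ ≥ 199 ÷ (33/2485) = 494515/33.
25² = 625 falls short of 494515/33 but 25³ = 15625 reaches it, so n = 3.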